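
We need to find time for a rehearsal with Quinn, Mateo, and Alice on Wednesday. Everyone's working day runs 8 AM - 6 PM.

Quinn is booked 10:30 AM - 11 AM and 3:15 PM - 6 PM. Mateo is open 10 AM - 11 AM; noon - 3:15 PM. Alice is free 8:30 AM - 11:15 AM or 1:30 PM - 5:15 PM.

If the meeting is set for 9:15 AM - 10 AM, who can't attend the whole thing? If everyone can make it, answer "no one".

Quinn free: 08:00-10:30, 11:00-15:15 (invert busy blocks within the working day).
Mateo free: 10:00-11:00, 12:00-15:15.
Alice free: 08:30-11:15, 13:30-17:15.
Quinn: free for 09:15-10:00. Mateo: not fully free for 09:15-10:00. Alice: free for 09:15-10:00.

Mateo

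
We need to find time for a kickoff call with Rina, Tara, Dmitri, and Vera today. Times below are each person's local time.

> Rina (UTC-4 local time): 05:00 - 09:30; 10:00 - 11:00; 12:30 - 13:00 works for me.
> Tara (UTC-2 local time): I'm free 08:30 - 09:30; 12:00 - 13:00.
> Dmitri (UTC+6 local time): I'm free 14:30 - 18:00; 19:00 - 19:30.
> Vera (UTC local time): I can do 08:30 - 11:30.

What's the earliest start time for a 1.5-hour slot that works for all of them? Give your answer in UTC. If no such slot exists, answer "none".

none

Rina in UTC: 09:00-13:30, 14:00-15:00, 16:30-17:00 (add 4h to convert from UTC-4).
Tara in UTC: 10:30-11:30, 14:00-15:00 (add 2h to convert from UTC-2).
Dmitri in UTC: 08:30-12:00, 13:00-13:30 (subtract 6h to convert from UTC+6).
Vera in UTC: 08:30-11:30.
Rina ∩ Tara: 10:30-11:30, 14:00-15:00.
Rina ∩ Tara ∩ Dmitri: 10:30-11:30.
Rina ∩ Tara ∩ Dmitri ∩ Vera: 10:30-11:30.
No common window is at least 90 minutes long.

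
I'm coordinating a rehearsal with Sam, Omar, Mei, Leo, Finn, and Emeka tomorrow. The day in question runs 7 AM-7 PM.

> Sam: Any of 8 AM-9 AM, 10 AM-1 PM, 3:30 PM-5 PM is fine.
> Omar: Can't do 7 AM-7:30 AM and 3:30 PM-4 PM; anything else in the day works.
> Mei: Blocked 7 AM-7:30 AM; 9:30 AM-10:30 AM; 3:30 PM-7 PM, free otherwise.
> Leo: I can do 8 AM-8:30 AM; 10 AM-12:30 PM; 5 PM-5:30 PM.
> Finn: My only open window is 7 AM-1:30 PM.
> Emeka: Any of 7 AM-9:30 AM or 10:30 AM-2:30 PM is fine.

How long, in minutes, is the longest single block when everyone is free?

120

Sam free: 08:00-09:00, 10:00-13:00, 15:30-17:00.
Omar free: 07:30-15:30, 16:00-19:00 (invert busy blocks within the working day).
Mei free: 07:30-09:30, 10:30-15:30 (invert busy blocks within the working day).
Leo free: 08:00-08:30, 10:00-12:30, 17:00-17:30.
Finn free: 07:00-13:30.
Emeka free: 07:00-09:30, 10:30-14:30.
Sam ∩ Omar: 08:00-09:00, 10:00-13:00, 16:00-17:00.
Sam ∩ Omar ∩ Mei: 08:00-09:00, 10:30-13:00.
Sam ∩ Omar ∩ Mei ∩ Leo: 08:00-08:30, 10:30-12:30.
Sam ∩ Omar ∩ Mei ∩ Leo ∩ Finn: 08:00-08:30, 10:30-12:30.
Sam ∩ Omar ∩ Mei ∩ Leo ∩ Finn ∩ Emeka: 08:00-08:30, 10:30-12:30.
The longest is 10:30-12:30 at 120 minutes.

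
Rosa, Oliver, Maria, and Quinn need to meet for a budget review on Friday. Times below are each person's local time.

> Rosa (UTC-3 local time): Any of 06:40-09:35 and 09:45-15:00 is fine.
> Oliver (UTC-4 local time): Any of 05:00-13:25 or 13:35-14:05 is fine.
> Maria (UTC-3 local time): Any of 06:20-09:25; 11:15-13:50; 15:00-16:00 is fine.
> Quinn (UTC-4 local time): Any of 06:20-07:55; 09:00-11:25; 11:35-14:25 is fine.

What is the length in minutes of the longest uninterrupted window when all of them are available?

Rosa in UTC: 09:40-12:35, 12:45-18:00 (add 3h to convert from UTC-3).
Oliver in UTC: 09:00-17:25, 17:35-18:05 (add 4h to convert from UTC-4).
Maria in UTC: 09:20-12:25, 14:15-16:50, 18:00-19:00 (add 3h to convert from UTC-3).
Quinn in UTC: 10:20-11:55, 13:00-15:25, 15:35-18:25 (add 4h to convert from UTC-4).
Rosa ∩ Oliver: 09:40-12:35, 12:45-17:25, 17:35-18:00.
Rosa ∩ Oliver ∩ Maria: 09:40-12:25, 14:15-16:50.
Rosa ∩ Oliver ∩ Maria ∩ Quinn: 10:20-11:55, 14:15-15:25, 15:35-16:50.
The longest is 10:20-11:55 at 95 minutes.

95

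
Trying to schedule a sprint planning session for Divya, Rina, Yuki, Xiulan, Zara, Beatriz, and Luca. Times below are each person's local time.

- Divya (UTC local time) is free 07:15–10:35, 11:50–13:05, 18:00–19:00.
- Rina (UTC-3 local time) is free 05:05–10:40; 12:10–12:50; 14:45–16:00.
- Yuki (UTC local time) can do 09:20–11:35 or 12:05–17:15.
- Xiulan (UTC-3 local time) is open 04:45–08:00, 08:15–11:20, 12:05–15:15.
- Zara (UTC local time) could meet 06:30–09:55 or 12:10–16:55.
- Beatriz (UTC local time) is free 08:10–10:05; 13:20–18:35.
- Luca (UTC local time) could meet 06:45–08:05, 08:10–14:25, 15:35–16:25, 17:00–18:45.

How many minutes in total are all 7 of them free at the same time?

Divya in UTC: 07:15-10:35, 11:50-13:05, 18:00-19:00.
Rina in UTC: 08:05-13:40, 15:10-15:50, 17:45-19:00 (add 3h to convert from UTC-3).
Yuki in UTC: 09:20-11:35, 12:05-17:15.
Xiulan in UTC: 07:45-11:00, 11:15-14:20, 15:05-18:15 (add 3h to convert from UTC-3).
Zara in UTC: 06:30-09:55, 12:10-16:55.
Beatriz in UTC: 08:10-10:05, 13:20-18:35.
Luca in UTC: 06:45-08:05, 08:10-14:25, 15:35-16:25, 17:00-18:45.
Divya ∩ Rina: 08:05-10:35, 11:50-13:05, 18:00-19:00.
Divya ∩ Rina ∩ Yuki: 09:20-10:35, 12:05-13:05.
Divya ∩ Rina ∩ Yuki ∩ Xiulan: 09:20-10:35, 12:05-13:05.
Divya ∩ Rina ∩ Yuki ∩ Xiulan ∩ Zara: 09:20-09:55, 12:10-13:05.
Divya ∩ Rina ∩ Yuki ∩ Xiulan ∩ Zara ∩ Beatriz: 09:20-09:55.
Divya ∩ Rina ∩ Yuki ∩ Xiulan ∩ Zara ∩ Beatriz ∩ Luca: 09:20-09:55.
That's a single block of 35 minutes.

35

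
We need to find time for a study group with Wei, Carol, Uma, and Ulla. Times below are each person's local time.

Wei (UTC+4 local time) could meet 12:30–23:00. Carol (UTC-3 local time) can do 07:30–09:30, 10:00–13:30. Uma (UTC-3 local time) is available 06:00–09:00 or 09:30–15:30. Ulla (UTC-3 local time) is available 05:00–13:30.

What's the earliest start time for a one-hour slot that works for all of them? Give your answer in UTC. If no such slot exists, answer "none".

10:30

Wei in UTC: 08:30-19:00 (subtract 4h to convert from UTC+4).
Carol in UTC: 10:30-12:30, 13:00-16:30 (add 3h to convert from UTC-3).
Uma in UTC: 09:00-12:00, 12:30-18:30 (add 3h to convert from UTC-3).
Ulla in UTC: 08:00-16:30 (add 3h to convert from UTC-3).
Wei ∩ Carol: 10:30-12:30, 13:00-16:30.
Wei ∩ Carol ∩ Uma: 10:30-12:00, 13:00-16:30.
Wei ∩ Carol ∩ Uma ∩ Ulla: 10:30-12:00, 13:00-16:30.
So the common availability across everyone is 10:30-12:00, 13:00-16:30.
The first common window of at least 60 minutes is 10:30-12:00, so the earliest start is 10:30.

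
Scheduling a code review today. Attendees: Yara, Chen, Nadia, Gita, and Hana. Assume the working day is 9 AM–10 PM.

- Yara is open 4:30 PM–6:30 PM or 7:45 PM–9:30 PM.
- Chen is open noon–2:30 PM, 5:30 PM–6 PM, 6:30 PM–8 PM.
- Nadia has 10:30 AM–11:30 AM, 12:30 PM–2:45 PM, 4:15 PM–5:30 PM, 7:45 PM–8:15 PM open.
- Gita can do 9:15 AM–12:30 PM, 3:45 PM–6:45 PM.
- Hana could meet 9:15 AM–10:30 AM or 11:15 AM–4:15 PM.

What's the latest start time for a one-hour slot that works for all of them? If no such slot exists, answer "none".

none

Yara ∩ Chen: 17:30-18:00, 19:45-20:00.
Yara ∩ Chen ∩ Nadia: 19:45-20:00.
Yara ∩ Chen ∩ Nadia ∩ Gita: ∅.
Yara ∩ Chen ∩ Nadia ∩ Gita ∩ Hana: ∅.
There is no time when everyone is free.
No common window is at least 60 minutes long.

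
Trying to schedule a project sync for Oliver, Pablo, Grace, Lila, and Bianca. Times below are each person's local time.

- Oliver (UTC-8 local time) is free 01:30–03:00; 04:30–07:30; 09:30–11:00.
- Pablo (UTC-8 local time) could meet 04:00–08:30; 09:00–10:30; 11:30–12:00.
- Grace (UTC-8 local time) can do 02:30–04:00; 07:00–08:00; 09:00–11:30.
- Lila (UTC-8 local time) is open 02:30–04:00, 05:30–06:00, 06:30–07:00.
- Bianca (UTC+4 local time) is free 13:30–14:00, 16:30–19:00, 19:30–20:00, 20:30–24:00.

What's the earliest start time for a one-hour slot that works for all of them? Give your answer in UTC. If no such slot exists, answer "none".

none

Oliver in UTC: 09:30-11:00, 12:30-15:30, 17:30-19:00 (add 8h to convert from UTC-8).
Pablo in UTC: 12:00-16:30, 17:00-18:30, 19:30-20:00 (add 8h to convert from UTC-8).
Grace in UTC: 10:30-12:00, 15:00-16:00, 17:00-19:30 (add 8h to convert from UTC-8).
Lila in UTC: 10:30-12:00, 13:30-14:00, 14:30-15:00 (add 8h to convert from UTC-8).
Bianca in UTC: 09:30-10:00, 12:30-15:00, 15:30-16:00, 16:30-20:00 (subtract 4h to convert from UTC+4).
Oliver ∩ Pablo: 12:30-15:30, 17:30-18:30.
Oliver ∩ Pablo ∩ Grace: 15:00-15:30, 17:30-18:30.
Oliver ∩ Pablo ∩ Grace ∩ Lila: ∅.
Oliver ∩ Pablo ∩ Grace ∩ Lila ∩ Bianca: ∅.
There is no time when everyone is free.
No common window is at least 60 minutes long.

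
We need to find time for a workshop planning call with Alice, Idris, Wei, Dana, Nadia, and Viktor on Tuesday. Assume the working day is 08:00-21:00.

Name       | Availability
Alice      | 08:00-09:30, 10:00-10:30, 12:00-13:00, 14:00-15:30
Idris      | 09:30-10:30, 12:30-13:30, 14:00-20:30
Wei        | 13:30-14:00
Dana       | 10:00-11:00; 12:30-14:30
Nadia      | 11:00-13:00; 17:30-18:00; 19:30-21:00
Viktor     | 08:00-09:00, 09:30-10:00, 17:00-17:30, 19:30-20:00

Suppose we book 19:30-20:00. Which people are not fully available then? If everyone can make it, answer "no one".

Alice, Dana, Wei

Alice: not fully free for 19:30-20:00. Idris: free for 19:30-20:00. Wei: not fully free for 19:30-20:00. Dana: not fully free for 19:30-20:00. Nadia: free for 19:30-20:00. Viktor: free for 19:30-20:00.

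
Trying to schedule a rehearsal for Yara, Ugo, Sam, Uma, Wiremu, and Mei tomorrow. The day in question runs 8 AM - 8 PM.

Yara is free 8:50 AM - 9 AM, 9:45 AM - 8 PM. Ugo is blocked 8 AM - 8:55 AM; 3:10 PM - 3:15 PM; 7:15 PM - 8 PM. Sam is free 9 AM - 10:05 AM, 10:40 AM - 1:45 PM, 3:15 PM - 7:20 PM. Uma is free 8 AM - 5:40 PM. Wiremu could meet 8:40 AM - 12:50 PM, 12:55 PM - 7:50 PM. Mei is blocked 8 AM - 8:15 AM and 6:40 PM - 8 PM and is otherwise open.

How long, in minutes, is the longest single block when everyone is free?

Yara free: 08:50-09:00, 09:45-20:00.
Ugo free: 08:55-15:10, 15:15-19:15 (invert busy blocks within the working day).
Sam free: 09:00-10:05, 10:40-13:45, 15:15-19:20.
Uma free: 08:00-17:40.
Wiremu free: 08:40-12:50, 12:55-19:50.
Mei free: 08:15-18:40 (invert busy blocks within the working day).
Yara ∩ Ugo: 08:55-09:00, 09:45-15:10, 15:15-19:15.
Yara ∩ Ugo ∩ Sam: 09:45-10:05, 10:40-13:45, 15:15-19:15.
Yara ∩ Ugo ∩ Sam ∩ Uma: 09:45-10:05, 10:40-13:45, 15:15-17:40.
Yara ∩ Ugo ∩ Sam ∩ Uma ∩ Wiremu: 09:45-10:05, 10:40-12:50, 12:55-13:45, 15:15-17:40.
Yara ∩ Ugo ∩ Sam ∩ Uma ∩ Wiremu ∩ Mei: 09:45-10:05, 10:40-12:50, 12:55-13:45, 15:15-17:40.
The longest is 15:15-17:40 at 145 minutes.

145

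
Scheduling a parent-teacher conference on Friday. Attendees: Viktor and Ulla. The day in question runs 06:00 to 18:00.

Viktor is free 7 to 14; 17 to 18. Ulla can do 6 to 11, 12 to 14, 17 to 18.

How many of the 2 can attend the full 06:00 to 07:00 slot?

Ulla can make the full 06:00-07:00 slot — that's 1.

1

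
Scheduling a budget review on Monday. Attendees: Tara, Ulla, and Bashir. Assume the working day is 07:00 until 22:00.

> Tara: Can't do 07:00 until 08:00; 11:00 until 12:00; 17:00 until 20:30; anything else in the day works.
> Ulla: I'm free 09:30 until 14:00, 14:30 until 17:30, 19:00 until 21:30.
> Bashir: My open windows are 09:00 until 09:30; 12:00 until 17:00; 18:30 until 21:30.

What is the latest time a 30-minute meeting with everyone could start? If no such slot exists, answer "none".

21:00

Tara free: 08:00-11:00, 12:00-17:00, 20:30-22:00 (invert busy blocks within the working day).
Ulla free: 09:30-14:00, 14:30-17:30, 19:00-21:30.
Bashir free: 09:00-09:30, 12:00-17:00, 18:30-21:30.
Tara ∩ Ulla: 09:30-11:00, 12:00-14:00, 14:30-17:00, 20:30-21:30.
Tara ∩ Ulla ∩ Bashir: 12:00-14:00, 14:30-17:00, 20:30-21:30.
The last common window of at least 30 minutes is 20:30-21:30; a 30-minute meeting can start as late as 21:00 and still end by 21:30.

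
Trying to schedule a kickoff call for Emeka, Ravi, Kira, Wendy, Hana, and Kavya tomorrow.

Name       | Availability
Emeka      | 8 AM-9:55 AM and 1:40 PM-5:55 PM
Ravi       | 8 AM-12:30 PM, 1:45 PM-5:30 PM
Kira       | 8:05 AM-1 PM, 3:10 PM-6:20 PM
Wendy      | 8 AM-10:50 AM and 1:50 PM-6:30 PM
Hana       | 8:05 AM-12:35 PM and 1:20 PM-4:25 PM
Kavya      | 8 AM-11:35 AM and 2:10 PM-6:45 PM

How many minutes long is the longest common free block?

110

Emeka ∩ Ravi: 08:00-09:55, 13:45-17:30.
Emeka ∩ Ravi ∩ Kira: 08:05-09:55, 15:10-17:30.
Emeka ∩ Ravi ∩ Kira ∩ Wendy: 08:05-09:55, 15:10-17:30.
Emeka ∩ Ravi ∩ Kira ∩ Wendy ∩ Hana: 08:05-09:55, 15:10-16:25.
Emeka ∩ Ravi ∩ Kira ∩ Wendy ∩ Hana ∩ Kavya: 08:05-09:55, 15:10-16:25.
Those are the intersection windows.
The longest is 08:05-09:55 at 110 minutes.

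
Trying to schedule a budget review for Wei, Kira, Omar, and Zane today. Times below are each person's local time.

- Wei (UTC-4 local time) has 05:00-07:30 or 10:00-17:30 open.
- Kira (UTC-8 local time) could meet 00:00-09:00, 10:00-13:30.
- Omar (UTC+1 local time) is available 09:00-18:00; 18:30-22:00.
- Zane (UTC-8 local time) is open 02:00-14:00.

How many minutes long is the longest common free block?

Wei in UTC: 09:00-11:30, 14:00-21:30 (add 4h to convert from UTC-4).
Kira in UTC: 08:00-17:00, 18:00-21:30 (add 8h to convert from UTC-8).
Omar in UTC: 08:00-17:00, 17:30-21:00 (subtract 1h to convert from UTC+1).
Zane in UTC: 10:00-22:00 (add 8h to convert from UTC-8).
Wei ∩ Kira: 09:00-11:30, 14:00-17:00, 18:00-21:30.
Wei ∩ Kira ∩ Omar: 09:00-11:30, 14:00-17:00, 18:00-21:00.
Wei ∩ Kira ∩ Omar ∩ Zane: 10:00-11:30, 14:00-17:00, 18:00-21:00.
The longest is 14:00-17:00 at 180 minutes.

180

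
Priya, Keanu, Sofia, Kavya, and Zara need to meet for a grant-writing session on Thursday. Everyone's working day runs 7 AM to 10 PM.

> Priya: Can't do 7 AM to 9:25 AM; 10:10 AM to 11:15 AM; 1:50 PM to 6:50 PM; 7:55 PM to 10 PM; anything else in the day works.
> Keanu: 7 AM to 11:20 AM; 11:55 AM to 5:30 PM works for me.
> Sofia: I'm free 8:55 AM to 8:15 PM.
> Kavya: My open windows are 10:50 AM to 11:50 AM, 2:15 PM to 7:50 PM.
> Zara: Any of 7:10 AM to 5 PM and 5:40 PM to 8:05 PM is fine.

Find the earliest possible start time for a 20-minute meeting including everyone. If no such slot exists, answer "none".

Priya free: 09:25-10:10, 11:15-13:50, 18:50-19:55 (invert busy blocks within the working day).
Keanu free: 07:00-11:20, 11:55-17:30.
Sofia free: 08:55-20:15.
Kavya free: 10:50-11:50, 14:15-19:50.
Zara free: 07:10-17:00, 17:40-20:05.
Priya ∩ Keanu: 09:25-10:10, 11:15-11:20, 11:55-13:50.
Priya ∩ Keanu ∩ Sofia: 09:25-10:10, 11:15-11:20, 11:55-13:50.
Priya ∩ Keanu ∩ Sofia ∩ Kavya: 11:15-11:20.
Priya ∩ Keanu ∩ Sofia ∩ Kavya ∩ Zara: 11:15-11:20.
So the common availability across everyone is 11:15-11:20.
No common window is at least 20 minutes long.

none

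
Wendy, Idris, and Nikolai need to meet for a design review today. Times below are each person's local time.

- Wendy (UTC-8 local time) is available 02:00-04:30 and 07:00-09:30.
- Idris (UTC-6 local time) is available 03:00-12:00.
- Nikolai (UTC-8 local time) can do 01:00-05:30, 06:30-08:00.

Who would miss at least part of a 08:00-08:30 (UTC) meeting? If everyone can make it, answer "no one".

Idris, Nikolai, Wendy

Wendy in UTC: 10:00-12:30, 15:00-17:30 (add 8h to convert from UTC-8).
Idris in UTC: 09:00-18:00 (add 6h to convert from UTC-6).
Nikolai in UTC: 09:00-13:30, 14:30-16:00 (add 8h to convert from UTC-8).
Wendy: not fully free for 08:00-08:30. Idris: not fully free for 08:00-08:30. Nikolai: not fully free for 08:00-08:30.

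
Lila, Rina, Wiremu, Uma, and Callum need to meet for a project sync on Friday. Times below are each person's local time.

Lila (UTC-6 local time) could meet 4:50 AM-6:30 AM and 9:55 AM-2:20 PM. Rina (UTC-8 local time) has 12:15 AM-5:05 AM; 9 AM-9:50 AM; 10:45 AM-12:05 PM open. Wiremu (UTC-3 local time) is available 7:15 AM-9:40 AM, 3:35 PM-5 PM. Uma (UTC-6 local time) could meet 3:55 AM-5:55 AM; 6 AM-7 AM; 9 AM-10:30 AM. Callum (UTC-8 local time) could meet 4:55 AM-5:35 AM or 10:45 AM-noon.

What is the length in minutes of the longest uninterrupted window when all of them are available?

Lila in UTC: 10:50-12:30, 15:55-20:20 (add 6h to convert from UTC-6).
Rina in UTC: 08:15-13:05, 17:00-17:50, 18:45-20:05 (add 8h to convert from UTC-8).
Wiremu in UTC: 10:15-12:40, 18:35-20:00 (add 3h to convert from UTC-3).
Uma in UTC: 09:55-11:55, 12:00-13:00, 15:00-16:30 (add 6h to convert from UTC-6).
Callum in UTC: 12:55-13:35, 18:45-20:00 (add 8h to convert from UTC-8).
Lila ∩ Rina: 10:50-12:30, 17:00-17:50, 18:45-20:05.
Lila ∩ Rina ∩ Wiremu: 10:50-12:30, 18:45-20:00.
Lila ∩ Rina ∩ Wiremu ∩ Uma: 10:50-11:55, 12:00-12:30.
Lila ∩ Rina ∩ Wiremu ∩ Uma ∩ Callum: ∅.
There is no time when everyone is free.
No common window exists, so the longest block is 0 minutes.

0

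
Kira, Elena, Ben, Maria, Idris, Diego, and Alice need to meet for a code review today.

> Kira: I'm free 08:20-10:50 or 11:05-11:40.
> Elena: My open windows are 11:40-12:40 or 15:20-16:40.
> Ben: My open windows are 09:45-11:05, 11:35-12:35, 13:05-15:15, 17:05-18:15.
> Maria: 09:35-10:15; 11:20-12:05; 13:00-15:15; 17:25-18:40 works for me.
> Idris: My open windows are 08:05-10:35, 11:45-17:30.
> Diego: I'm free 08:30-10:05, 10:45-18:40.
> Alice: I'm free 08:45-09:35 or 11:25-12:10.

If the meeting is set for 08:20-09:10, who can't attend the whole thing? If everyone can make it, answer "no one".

Alice, Ben, Diego, Elena, Maria

Kira: free for 08:20-09:10. Elena: not fully free for 08:20-09:10. Ben: not fully free for 08:20-09:10. Maria: not fully free for 08:20-09:10. Idris: free for 08:20-09:10. Diego: not fully free for 08:20-09:10. Alice: not fully free for 08:20-09:10.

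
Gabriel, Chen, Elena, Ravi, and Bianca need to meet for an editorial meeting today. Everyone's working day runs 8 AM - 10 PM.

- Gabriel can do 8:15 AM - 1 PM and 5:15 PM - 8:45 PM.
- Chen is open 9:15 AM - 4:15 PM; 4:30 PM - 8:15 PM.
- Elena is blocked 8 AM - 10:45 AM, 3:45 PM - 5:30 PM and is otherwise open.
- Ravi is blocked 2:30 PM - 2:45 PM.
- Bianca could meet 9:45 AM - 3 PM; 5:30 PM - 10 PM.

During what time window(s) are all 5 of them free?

10:45-13:00, 17:30-20:15

Gabriel free: 08:15-13:00, 17:15-20:45.
Chen free: 09:15-16:15, 16:30-20:15.
Elena free: 10:45-15:45, 17:30-22:00 (invert busy blocks within the working day).
Ravi free: 08:00-14:30, 14:45-22:00 (invert busy blocks within the working day).
Bianca free: 09:45-15:00, 17:30-22:00.
Gabriel ∩ Chen: 09:15-13:00, 17:15-20:15.
Gabriel ∩ Chen ∩ Elena: 10:45-13:00, 17:30-20:15.
Gabriel ∩ Chen ∩ Elena ∩ Ravi: 10:45-13:00, 17:30-20:15.
Gabriel ∩ Chen ∩ Elena ∩ Ravi ∩ Bianca: 10:45-13:00, 17:30-20:15.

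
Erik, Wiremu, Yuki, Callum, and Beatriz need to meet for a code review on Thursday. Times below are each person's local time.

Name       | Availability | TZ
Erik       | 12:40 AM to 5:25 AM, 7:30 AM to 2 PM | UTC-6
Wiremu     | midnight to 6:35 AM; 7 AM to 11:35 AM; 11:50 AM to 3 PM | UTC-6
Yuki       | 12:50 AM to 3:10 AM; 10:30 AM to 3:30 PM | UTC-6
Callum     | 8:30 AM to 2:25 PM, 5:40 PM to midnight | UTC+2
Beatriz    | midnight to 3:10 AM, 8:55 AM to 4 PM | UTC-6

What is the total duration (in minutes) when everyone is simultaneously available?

335

Erik in UTC: 06:40-11:25, 13:30-20:00 (add 6h to convert from UTC-6).
Wiremu in UTC: 06:00-12:35, 13:00-17:35, 17:50-21:00 (add 6h to convert from UTC-6).
Yuki in UTC: 06:50-09:10, 16:30-21:30 (add 6h to convert from UTC-6).
Callum in UTC: 06:30-12:25, 15:40-22:00 (subtract 2h to convert from UTC+2).
Beatriz in UTC: 06:00-09:10, 14:55-22:00 (add 6h to convert from UTC-6).
Erik ∩ Wiremu: 06:40-11:25, 13:30-17:35, 17:50-20:00.
Erik ∩ Wiremu ∩ Yuki: 06:50-09:10, 16:30-17:35, 17:50-20:00.
Erik ∩ Wiremu ∩ Yuki ∩ Callum: 06:50-09:10, 16:30-17:35, 17:50-20:00.
Erik ∩ Wiremu ∩ Yuki ∩ Callum ∩ Beatriz: 06:50-09:10, 16:30-17:35, 17:50-20:00.
Summing the common windows: 140 + 65 + 130 = 335 minutes.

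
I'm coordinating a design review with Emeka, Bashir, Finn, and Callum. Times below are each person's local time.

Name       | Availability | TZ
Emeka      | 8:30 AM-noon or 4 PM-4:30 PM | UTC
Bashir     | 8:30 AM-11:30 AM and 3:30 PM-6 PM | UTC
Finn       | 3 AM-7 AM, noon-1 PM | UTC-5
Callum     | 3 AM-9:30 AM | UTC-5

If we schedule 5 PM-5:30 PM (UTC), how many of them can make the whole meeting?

2

Emeka in UTC: 08:30-12:00, 16:00-16:30.
Bashir in UTC: 08:30-11:30, 15:30-18:00.
Finn in UTC: 08:00-12:00, 17:00-18:00 (add 5h to convert from UTC-5).
Callum in UTC: 08:00-14:30 (add 5h to convert from UTC-5).
Bashir and Finn can make the full 17:00-17:30 slot — that's 2.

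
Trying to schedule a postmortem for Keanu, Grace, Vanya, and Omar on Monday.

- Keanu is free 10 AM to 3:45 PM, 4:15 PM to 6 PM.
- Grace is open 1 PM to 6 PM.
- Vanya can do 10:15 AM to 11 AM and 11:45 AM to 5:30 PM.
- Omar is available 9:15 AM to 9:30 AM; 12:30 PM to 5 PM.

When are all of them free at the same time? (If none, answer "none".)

13:00-15:45, 16:15-17:00

Keanu ∩ Grace: 13:00-15:45, 16:15-18:00.
Keanu ∩ Grace ∩ Vanya: 13:00-15:45, 16:15-17:30.
Keanu ∩ Grace ∩ Vanya ∩ Omar: 13:00-15:45, 16:15-17:00.
Those are the intersection windows.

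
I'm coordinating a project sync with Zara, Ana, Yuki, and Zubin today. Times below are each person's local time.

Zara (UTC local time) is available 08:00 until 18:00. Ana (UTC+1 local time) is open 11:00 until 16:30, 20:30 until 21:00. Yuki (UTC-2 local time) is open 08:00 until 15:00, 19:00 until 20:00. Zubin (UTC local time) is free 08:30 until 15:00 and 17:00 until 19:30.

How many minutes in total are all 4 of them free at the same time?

Zara in UTC: 08:00-18:00.
Ana in UTC: 10:00-15:30, 19:30-20:00 (subtract 1h to convert from UTC+1).
Yuki in UTC: 10:00-17:00, 21:00-22:00 (add 2h to convert from UTC-2).
Zubin in UTC: 08:30-15:00, 17:00-19:30.
Zara ∩ Ana: 10:00-15:30.
Zara ∩ Ana ∩ Yuki: 10:00-15:30.
Zara ∩ Ana ∩ Yuki ∩ Zubin: 10:00-15:00.
That's a single block of 300 minutes.

300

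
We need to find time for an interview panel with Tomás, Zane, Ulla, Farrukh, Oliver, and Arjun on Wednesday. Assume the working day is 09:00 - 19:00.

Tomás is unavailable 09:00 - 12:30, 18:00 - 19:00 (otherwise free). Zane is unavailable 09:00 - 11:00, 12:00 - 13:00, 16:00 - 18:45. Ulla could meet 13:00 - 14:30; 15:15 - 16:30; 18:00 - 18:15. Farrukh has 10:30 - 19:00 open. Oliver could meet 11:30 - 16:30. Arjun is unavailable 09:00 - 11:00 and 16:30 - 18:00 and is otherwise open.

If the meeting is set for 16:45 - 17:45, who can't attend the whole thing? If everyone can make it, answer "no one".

Arjun, Oliver, Ulla, Zane

Tomás free: 12:30-18:00 (invert busy blocks within the working day).
Zane free: 11:00-12:00, 13:00-16:00, 18:45-19:00 (invert busy blocks within the working day).
Ulla free: 13:00-14:30, 15:15-16:30, 18:00-18:15.
Farrukh free: 10:30-19:00.
Oliver free: 11:30-16:30.
Arjun free: 11:00-16:30, 18:00-19:00 (invert busy blocks within the working day).
Tomás: free for 16:45-17:45. Zane: not fully free for 16:45-17:45. Ulla: not fully free for 16:45-17:45. Farrukh: free for 16:45-17:45. Oliver: not fully free for 16:45-17:45. Arjun: not fully free for 16:45-17:45.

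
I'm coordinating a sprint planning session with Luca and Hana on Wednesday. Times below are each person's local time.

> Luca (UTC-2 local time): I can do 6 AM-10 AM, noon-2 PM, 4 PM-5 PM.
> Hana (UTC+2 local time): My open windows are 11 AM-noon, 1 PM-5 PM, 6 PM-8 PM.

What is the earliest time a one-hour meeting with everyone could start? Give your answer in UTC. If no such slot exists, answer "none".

Luca in UTC: 08:00-12:00, 14:00-16:00, 18:00-19:00 (add 2h to convert from UTC-2).
Hana in UTC: 09:00-10:00, 11:00-15:00, 16:00-18:00 (subtract 2h to convert from UTC+2).
Luca ∩ Hana: 09:00-10:00, 11:00-12:00, 14:00-15:00.
The first common window of at least 60 minutes is 09:00-10:00, so the earliest start is 09:00.

09:00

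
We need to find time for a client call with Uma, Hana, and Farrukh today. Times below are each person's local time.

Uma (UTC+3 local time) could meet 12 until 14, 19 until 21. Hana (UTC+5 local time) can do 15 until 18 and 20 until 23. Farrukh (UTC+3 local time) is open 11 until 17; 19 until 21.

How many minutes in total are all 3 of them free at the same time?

180

Uma in UTC: 09:00-11:00, 16:00-18:00 (subtract 3h to convert from UTC+3).
Hana in UTC: 10:00-13:00, 15:00-18:00 (subtract 5h to convert from UTC+5).
Farrukh in UTC: 08:00-14:00, 16:00-18:00 (subtract 3h to convert from UTC+3).
Uma ∩ Hana: 10:00-11:00, 16:00-18:00.
Uma ∩ Hana ∩ Farrukh: 10:00-11:00, 16:00-18:00.
So the common availability across everyone is 10:00-11:00, 16:00-18:00.
Summing the common windows: 60 + 120 = 180 minutes.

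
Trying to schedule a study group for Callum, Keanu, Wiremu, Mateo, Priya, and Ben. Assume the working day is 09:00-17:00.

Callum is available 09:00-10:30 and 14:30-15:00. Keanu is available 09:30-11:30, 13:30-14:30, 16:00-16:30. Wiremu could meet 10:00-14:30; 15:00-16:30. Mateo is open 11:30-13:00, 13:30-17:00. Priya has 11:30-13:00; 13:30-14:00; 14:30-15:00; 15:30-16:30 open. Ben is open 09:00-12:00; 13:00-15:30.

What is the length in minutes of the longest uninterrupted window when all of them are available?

0

Callum ∩ Keanu: 09:30-10:30.
Callum ∩ Keanu ∩ Wiremu: 10:00-10:30.
Callum ∩ Keanu ∩ Wiremu ∩ Mateo: ∅.
Callum ∩ Keanu ∩ Wiremu ∩ Mateo ∩ Priya: ∅.
Callum ∩ Keanu ∩ Wiremu ∩ Mateo ∩ Priya ∩ Ben: ∅.
There is no time when everyone is free.
No common window exists, so the longest block is 0 minutes.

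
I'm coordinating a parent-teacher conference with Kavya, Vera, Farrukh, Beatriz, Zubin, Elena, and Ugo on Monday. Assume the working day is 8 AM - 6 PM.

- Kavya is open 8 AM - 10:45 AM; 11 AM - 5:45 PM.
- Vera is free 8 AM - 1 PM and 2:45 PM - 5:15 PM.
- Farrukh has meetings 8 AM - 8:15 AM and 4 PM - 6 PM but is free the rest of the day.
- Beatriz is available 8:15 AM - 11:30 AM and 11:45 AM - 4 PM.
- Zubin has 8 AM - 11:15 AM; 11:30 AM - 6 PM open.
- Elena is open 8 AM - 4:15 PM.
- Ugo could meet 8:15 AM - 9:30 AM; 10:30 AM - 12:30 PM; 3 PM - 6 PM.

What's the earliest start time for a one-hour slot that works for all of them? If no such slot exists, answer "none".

08:15

Kavya free: 08:00-10:45, 11:00-17:45.
Vera free: 08:00-13:00, 14:45-17:15.
Farrukh free: 08:15-16:00 (invert busy blocks within the working day).
Beatriz free: 08:15-11:30, 11:45-16:00.
Zubin free: 08:00-11:15, 11:30-18:00.
Elena free: 08:00-16:15.
Ugo free: 08:15-09:30, 10:30-12:30, 15:00-18:00.
Kavya ∩ Vera: 08:00-10:45, 11:00-13:00, 14:45-17:15.
Kavya ∩ Vera ∩ Farrukh: 08:15-10:45, 11:00-13:00, 14:45-16:00.
Kavya ∩ Vera ∩ Farrukh ∩ Beatriz: 08:15-10:45, 11:00-11:30, 11:45-13:00, 14:45-16:00.
Kavya ∩ Vera ∩ Farrukh ∩ Beatriz ∩ Zubin: 08:15-10:45, 11:00-11:15, 11:45-13:00, 14:45-16:00.
Kavya ∩ Vera ∩ Farrukh ∩ Beatriz ∩ Zubin ∩ Elena: 08:15-10:45, 11:00-11:15, 11:45-13:00, 14:45-16:00.
Kavya ∩ Vera ∩ Farrukh ∩ Beatriz ∩ Zubin ∩ Elena ∩ Ugo: 08:15-09:30, 10:30-10:45, 11:00-11:15, 11:45-12:30, 15:00-16:00.
The first common window of at least 60 minutes is 08:15-09:30, so the earliest start is 08:15.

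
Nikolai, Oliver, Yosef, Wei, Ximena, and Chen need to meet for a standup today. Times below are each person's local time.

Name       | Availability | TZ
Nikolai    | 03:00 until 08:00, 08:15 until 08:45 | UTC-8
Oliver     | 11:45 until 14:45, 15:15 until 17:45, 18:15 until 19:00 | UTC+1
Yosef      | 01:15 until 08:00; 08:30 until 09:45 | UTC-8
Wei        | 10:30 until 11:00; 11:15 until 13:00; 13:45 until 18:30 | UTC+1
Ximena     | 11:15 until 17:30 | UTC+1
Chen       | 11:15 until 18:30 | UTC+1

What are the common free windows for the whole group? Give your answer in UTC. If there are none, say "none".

11:00-12:00, 12:45-13:45, 14:15-16:00

Nikolai in UTC: 11:00-16:00, 16:15-16:45 (add 8h to convert from UTC-8).
Oliver in UTC: 10:45-13:45, 14:15-16:45, 17:15-18:00 (subtract 1h to convert from UTC+1).
Yosef in UTC: 09:15-16:00, 16:30-17:45 (add 8h to convert from UTC-8).
Wei in UTC: 09:30-10:00, 10:15-12:00, 12:45-17:30 (subtract 1h to convert from UTC+1).
Ximena in UTC: 10:15-16:30 (subtract 1h to convert from UTC+1).
Chen in UTC: 10:15-17:30 (subtract 1h to convert from UTC+1).
Nikolai ∩ Oliver: 11:00-13:45, 14:15-16:00, 16:15-16:45.
Nikolai ∩ Oliver ∩ Yosef: 11:00-13:45, 14:15-16:00, 16:30-16:45.
Nikolai ∩ Oliver ∩ Yosef ∩ Wei: 11:00-12:00, 12:45-13:45, 14:15-16:00, 16:30-16:45.
Nikolai ∩ Oliver ∩ Yosef ∩ Wei ∩ Ximena: 11:00-12:00, 12:45-13:45, 14:15-16:00.
Nikolai ∩ Oliver ∩ Yosef ∩ Wei ∩ Ximena ∩ Chen: 11:00-12:00, 12:45-13:45, 14:15-16:00.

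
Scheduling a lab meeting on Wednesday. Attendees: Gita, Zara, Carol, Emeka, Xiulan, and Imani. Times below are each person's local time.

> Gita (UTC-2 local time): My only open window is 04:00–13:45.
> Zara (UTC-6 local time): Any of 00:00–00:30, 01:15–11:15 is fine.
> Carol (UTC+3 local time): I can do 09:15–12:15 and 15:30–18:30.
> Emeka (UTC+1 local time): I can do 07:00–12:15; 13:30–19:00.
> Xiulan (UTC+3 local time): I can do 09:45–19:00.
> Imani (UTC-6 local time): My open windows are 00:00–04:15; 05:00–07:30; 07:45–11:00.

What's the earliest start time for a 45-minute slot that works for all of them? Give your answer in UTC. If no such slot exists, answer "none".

07:15

Gita in UTC: 06:00-15:45 (add 2h to convert from UTC-2).
Zara in UTC: 06:00-06:30, 07:15-17:15 (add 6h to convert from UTC-6).
Carol in UTC: 06:15-09:15, 12:30-15:30 (subtract 3h to convert from UTC+3).
Emeka in UTC: 06:00-11:15, 12:30-18:00 (subtract 1h to convert from UTC+1).
Xiulan in UTC: 06:45-16:00 (subtract 3h to convert from UTC+3).
Imani in UTC: 06:00-10:15, 11:00-13:30, 13:45-17:00 (add 6h to convert from UTC-6).
Gita ∩ Zara: 06:00-06:30, 07:15-15:45.
Gita ∩ Zara ∩ Carol: 06:15-06:30, 07:15-09:15, 12:30-15:30.
Gita ∩ Zara ∩ Carol ∩ Emeka: 06:15-06:30, 07:15-09:15, 12:30-15:30.
Gita ∩ Zara ∩ Carol ∩ Emeka ∩ Xiulan: 07:15-09:15, 12:30-15:30.
Gita ∩ Zara ∩ Carol ∩ Emeka ∩ Xiulan ∩ Imani: 07:15-09:15, 12:30-13:30, 13:45-15:30.
The first common window of at least 45 minutes is 07:15-09:15, so the earliest start is 07:15.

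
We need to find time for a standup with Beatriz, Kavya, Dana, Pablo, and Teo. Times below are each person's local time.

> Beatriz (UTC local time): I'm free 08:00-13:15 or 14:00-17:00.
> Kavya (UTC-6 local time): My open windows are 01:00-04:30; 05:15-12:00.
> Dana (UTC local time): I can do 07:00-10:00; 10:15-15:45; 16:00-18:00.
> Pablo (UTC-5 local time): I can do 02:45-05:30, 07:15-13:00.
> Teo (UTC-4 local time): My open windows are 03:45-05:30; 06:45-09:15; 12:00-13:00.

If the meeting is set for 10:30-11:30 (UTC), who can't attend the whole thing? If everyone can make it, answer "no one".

Beatriz in UTC: 08:00-13:15, 14:00-17:00.
Kavya in UTC: 07:00-10:30, 11:15-18:00 (add 6h to convert from UTC-6).
Dana in UTC: 07:00-10:00, 10:15-15:45, 16:00-18:00.
Pablo in UTC: 07:45-10:30, 12:15-18:00 (add 5h to convert from UTC-5).
Teo in UTC: 07:45-09:30, 10:45-13:15, 16:00-17:00 (add 4h to convert from UTC-4).
Beatriz: free for 10:30-11:30. Kavya: not fully free for 10:30-11:30. Dana: free for 10:30-11:30. Pablo: not fully free for 10:30-11:30. Teo: not fully free for 10:30-11:30.

Kavya, Pablo, Teo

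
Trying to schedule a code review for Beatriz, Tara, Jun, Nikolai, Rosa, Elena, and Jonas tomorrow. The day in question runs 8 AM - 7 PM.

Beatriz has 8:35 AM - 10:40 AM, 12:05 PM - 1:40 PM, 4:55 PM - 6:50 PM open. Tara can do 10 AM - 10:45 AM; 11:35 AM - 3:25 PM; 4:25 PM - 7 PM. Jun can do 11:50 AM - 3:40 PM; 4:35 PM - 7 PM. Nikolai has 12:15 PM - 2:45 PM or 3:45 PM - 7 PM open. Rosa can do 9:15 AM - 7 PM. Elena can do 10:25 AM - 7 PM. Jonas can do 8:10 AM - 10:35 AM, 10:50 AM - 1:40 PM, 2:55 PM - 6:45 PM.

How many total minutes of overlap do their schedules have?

Beatriz ∩ Tara: 10:00-10:40, 12:05-13:40, 16:55-18:50.
Beatriz ∩ Tara ∩ Jun: 12:05-13:40, 16:55-18:50.
Beatriz ∩ Tara ∩ Jun ∩ Nikolai: 12:15-13:40, 16:55-18:50.
Beatriz ∩ Tara ∩ Jun ∩ Nikolai ∩ Rosa: 12:15-13:40, 16:55-18:50.
Beatriz ∩ Tara ∩ Jun ∩ Nikolai ∩ Rosa ∩ Elena: 12:15-13:40, 16:55-18:50.
Beatriz ∩ Tara ∩ Jun ∩ Nikolai ∩ Rosa ∩ Elena ∩ Jonas: 12:15-13:40, 16:55-18:45.
Summing the common windows: 85 + 110 = 195 minutes.

195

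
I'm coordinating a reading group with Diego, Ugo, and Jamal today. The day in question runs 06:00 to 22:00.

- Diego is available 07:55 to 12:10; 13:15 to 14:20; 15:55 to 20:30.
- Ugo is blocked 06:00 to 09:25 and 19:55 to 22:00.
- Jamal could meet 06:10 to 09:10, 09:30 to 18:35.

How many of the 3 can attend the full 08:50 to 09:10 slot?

2

Diego free: 07:55-12:10, 13:15-14:20, 15:55-20:30.
Ugo free: 09:25-19:55 (invert busy blocks within the working day).
Jamal free: 06:10-09:10, 09:30-18:35.
Diego and Jamal can make the full 08:50-09:10 slot — that's 2.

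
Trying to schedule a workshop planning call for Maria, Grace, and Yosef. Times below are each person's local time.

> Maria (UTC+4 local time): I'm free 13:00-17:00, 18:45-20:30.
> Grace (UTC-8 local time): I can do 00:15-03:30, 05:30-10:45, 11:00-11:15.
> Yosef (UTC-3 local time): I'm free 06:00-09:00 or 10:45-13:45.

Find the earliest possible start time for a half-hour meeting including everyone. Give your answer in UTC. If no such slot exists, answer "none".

Maria in UTC: 09:00-13:00, 14:45-16:30 (subtract 4h to convert from UTC+4).
Grace in UTC: 08:15-11:30, 13:30-18:45, 19:00-19:15 (add 8h to convert from UTC-8).
Yosef in UTC: 09:00-12:00, 13:45-16:45 (add 3h to convert from UTC-3).
Maria ∩ Grace: 09:00-11:30, 14:45-16:30.
Maria ∩ Grace ∩ Yosef: 09:00-11:30, 14:45-16:30.
The first common window of at least 30 minutes is 09:00-11:30, so the earliest start is 09:00.

09:00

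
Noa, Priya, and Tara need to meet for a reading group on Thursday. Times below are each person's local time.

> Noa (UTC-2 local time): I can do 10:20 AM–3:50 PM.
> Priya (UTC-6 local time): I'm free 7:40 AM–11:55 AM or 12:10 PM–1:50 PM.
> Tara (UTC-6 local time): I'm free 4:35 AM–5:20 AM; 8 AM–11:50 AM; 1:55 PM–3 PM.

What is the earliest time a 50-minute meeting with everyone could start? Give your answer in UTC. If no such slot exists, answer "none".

Noa in UTC: 12:20-17:50 (add 2h to convert from UTC-2).
Priya in UTC: 13:40-17:55, 18:10-19:50 (add 6h to convert from UTC-6).
Tara in UTC: 10:35-11:20, 14:00-17:50, 19:55-21:00 (add 6h to convert from UTC-6).
Noa ∩ Priya: 13:40-17:50.
Noa ∩ Priya ∩ Tara: 14:00-17:50.
The first common window of at least 50 minutes is 14:00-17:50, so the earliest start is 14:00.

14:00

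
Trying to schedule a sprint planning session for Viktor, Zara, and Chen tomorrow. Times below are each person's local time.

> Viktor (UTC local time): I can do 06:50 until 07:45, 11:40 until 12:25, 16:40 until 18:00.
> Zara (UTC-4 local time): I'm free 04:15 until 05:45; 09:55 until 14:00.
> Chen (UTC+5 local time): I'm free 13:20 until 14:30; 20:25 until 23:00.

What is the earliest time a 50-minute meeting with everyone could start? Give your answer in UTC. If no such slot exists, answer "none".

16:40

Viktor in UTC: 06:50-07:45, 11:40-12:25, 16:40-18:00.
Zara in UTC: 08:15-09:45, 13:55-18:00 (add 4h to convert from UTC-4).
Chen in UTC: 08:20-09:30, 15:25-18:00 (subtract 5h to convert from UTC+5).
Viktor ∩ Zara: 16:40-18:00.
Viktor ∩ Zara ∩ Chen: 16:40-18:00.
The first common window of at least 50 minutes is 16:40-18:00, so the earliest start is 16:40.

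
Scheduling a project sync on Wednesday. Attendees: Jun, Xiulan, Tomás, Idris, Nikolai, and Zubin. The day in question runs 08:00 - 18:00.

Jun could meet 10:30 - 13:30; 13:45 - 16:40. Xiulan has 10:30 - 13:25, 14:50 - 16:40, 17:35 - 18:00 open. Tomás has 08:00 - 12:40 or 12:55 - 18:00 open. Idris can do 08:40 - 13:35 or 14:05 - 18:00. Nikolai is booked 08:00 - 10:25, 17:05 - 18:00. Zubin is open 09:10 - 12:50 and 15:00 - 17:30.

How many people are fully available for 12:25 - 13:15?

Jun free: 10:30-13:30, 13:45-16:40.
Xiulan free: 10:30-13:25, 14:50-16:40, 17:35-18:00.
Tomás free: 08:00-12:40, 12:55-18:00.
Idris free: 08:40-13:35, 14:05-18:00.
Nikolai free: 10:25-17:05 (invert busy blocks within the working day).
Zubin free: 09:10-12:50, 15:00-17:30.
Jun, Xiulan, Idris, and Nikolai can make the full 12:25-13:15 slot — that's 4.

4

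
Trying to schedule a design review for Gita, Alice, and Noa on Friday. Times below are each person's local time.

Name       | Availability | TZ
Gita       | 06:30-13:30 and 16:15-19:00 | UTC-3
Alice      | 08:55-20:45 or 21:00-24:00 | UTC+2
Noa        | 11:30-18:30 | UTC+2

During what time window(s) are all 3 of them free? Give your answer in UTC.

Gita in UTC: 09:30-16:30, 19:15-22:00 (add 3h to convert from UTC-3).
Alice in UTC: 06:55-18:45, 19:00-22:00 (subtract 2h to convert from UTC+2).
Noa in UTC: 09:30-16:30 (subtract 2h to convert from UTC+2).
Gita ∩ Alice: 09:30-16:30, 19:15-22:00.
Gita ∩ Alice ∩ Noa: 09:30-16:30.

09:30-16:30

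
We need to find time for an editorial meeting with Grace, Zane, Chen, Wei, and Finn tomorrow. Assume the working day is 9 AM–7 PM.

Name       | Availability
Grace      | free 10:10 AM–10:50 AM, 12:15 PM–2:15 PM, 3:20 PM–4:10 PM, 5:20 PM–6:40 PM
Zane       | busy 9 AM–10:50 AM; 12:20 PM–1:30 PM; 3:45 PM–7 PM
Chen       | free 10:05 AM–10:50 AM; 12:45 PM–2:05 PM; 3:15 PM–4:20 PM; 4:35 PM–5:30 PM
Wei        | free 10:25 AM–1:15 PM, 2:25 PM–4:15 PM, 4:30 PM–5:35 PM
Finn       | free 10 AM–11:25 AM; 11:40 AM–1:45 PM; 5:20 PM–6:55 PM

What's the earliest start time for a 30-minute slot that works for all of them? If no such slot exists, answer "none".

none

Grace free: 10:10-10:50, 12:15-14:15, 15:20-16:10, 17:20-18:40.
Zane free: 10:50-12:20, 13:30-15:45 (invert busy blocks within the working day).
Chen free: 10:05-10:50, 12:45-14:05, 15:15-16:20, 16:35-17:30.
Wei free: 10:25-13:15, 14:25-16:15, 16:30-17:35.
Finn free: 10:00-11:25, 11:40-13:45, 17:20-18:55.
Grace ∩ Zane: 12:15-12:20, 13:30-14:15, 15:20-15:45.
Grace ∩ Zane ∩ Chen: 13:30-14:05, 15:20-15:45.
Grace ∩ Zane ∩ Chen ∩ Wei: 15:20-15:45.
Grace ∩ Zane ∩ Chen ∩ Wei ∩ Finn: ∅.
There is no time when everyone is free.
No common window is at least 30 minutes long.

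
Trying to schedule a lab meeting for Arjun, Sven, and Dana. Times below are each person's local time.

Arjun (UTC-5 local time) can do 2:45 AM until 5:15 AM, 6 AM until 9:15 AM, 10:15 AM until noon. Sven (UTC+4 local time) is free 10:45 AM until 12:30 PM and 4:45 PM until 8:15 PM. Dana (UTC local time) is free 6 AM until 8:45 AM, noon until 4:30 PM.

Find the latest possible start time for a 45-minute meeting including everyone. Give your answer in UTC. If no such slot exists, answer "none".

Arjun in UTC: 07:45-10:15, 11:00-14:15, 15:15-17:00 (add 5h to convert from UTC-5).
Sven in UTC: 06:45-08:30, 12:45-16:15 (subtract 4h to convert from UTC+4).
Dana in UTC: 06:00-08:45, 12:00-16:30.
Arjun ∩ Sven: 07:45-08:30, 12:45-14:15, 15:15-16:15.
Arjun ∩ Sven ∩ Dana: 07:45-08:30, 12:45-14:15, 15:15-16:15.
The last common window of at least 45 minutes is 15:15-16:15; a 45-minute meeting can start as late as 15:30 and still end by 16:15.

15:30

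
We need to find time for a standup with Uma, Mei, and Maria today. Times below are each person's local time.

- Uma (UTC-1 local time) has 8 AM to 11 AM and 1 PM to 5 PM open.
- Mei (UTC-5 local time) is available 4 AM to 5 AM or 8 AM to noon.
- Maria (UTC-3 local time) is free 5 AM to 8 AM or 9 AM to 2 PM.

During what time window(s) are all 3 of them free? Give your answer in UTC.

09:00-10:00, 14:00-17:00

Uma in UTC: 09:00-12:00, 14:00-18:00 (add 1h to convert from UTC-1).
Mei in UTC: 09:00-10:00, 13:00-17:00 (add 5h to convert from UTC-5).
Maria in UTC: 08:00-11:00, 12:00-17:00 (add 3h to convert from UTC-3).
Uma ∩ Mei: 09:00-10:00, 14:00-17:00.
Uma ∩ Mei ∩ Maria: 09:00-10:00, 14:00-17:00.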